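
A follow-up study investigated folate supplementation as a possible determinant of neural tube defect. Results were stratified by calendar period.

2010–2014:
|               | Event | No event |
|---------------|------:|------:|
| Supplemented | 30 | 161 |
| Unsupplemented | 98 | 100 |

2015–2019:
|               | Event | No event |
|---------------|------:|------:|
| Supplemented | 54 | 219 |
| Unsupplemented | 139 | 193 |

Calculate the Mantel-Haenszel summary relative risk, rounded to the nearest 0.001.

RR_MH = Σ(aᵢ·n₀ᵢ/nᵢ) / Σ(cᵢ·n₁ᵢ/nᵢ), with n₁ᵢ = aᵢ+bᵢ (exposed), n₀ᵢ = cᵢ+dᵢ (unexposed), nᵢ = n₁ᵢ+n₀ᵢ.
Stratum 1 (2010–2014): n₁ = 191, n₀ = 198, n = 389; a·n₀/n = 30·198/389 = 15.2699; c·n₁/n = 98·191/389 = 48.1183
Stratum 2 (2015–2019): n₁ = 273, n₀ = 332, n = 605; a·n₀/n = 54·332/605 = 29.6331; c·n₁/n = 139·273/605 = 62.7223
RR_MH = (15.2699 + 29.6331) / (48.1183 + 62.7223) = 44.9030 / 110.8406 = 0.40511

0.405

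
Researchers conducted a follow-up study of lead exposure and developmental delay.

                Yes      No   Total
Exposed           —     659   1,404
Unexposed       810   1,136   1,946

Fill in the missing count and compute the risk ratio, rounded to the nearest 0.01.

The missing cell is in the exposed row: 1404 − 659 = 745.
So a = 745, b = 659, c = 810, d = 1136.
RR = [a/(a+b)] / [c/(c+d)] = (745/1404) / (810/1946) = 0.53063/0.41624 = 1.27481

1.27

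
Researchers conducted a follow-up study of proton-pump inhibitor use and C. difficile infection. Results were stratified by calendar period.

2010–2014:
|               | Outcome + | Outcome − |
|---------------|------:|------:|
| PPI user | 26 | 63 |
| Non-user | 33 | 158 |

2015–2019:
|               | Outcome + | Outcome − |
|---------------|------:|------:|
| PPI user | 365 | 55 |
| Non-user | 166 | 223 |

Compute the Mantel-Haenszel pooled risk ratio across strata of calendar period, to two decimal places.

2.00

RR_MH = Σ(aᵢ·n₀ᵢ/nᵢ) / Σ(cᵢ·n₁ᵢ/nᵢ), with n₁ᵢ = aᵢ+bᵢ (exposed), n₀ᵢ = cᵢ+dᵢ (unexposed), nᵢ = n₁ᵢ+n₀ᵢ.
Stratum 1 (2010–2014): n₁ = 89, n₀ = 191, n = 280; a·n₀/n = 26·191/280 = 17.7357; c·n₁/n = 33·89/280 = 10.4893
Stratum 2 (2015–2019): n₁ = 420, n₀ = 389, n = 809; a·n₀/n = 365·389/809 = 175.5068; c·n₁/n = 166·420/809 = 86.1805
RR_MH = (17.7357 + 175.5068) / (10.4893 + 86.1805) = 193.2425 / 96.6698 = 1.99900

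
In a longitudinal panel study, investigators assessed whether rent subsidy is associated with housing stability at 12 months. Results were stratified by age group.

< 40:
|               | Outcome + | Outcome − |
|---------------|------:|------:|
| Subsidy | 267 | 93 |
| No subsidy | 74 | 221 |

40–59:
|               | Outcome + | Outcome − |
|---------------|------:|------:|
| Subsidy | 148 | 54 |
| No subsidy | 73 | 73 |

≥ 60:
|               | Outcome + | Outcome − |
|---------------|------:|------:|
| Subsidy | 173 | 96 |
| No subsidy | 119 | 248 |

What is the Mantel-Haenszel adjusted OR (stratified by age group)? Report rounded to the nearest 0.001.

OR_MH = Σ(aᵢdᵢ/nᵢ) / Σ(bᵢcᵢ/nᵢ), where nᵢ is the stratum total.
Stratum 1 (< 40): n = 655; a·d/n = 267·221/655 = 90.0870; b·c/n = 93·74/655 = 10.5069
Stratum 2 (40–59): n = 348; a·d/n = 148·73/348 = 31.0460; b·c/n = 54·73/348 = 11.3276
Stratum 3 (≥ 60): n = 636; a·d/n = 173·248/636 = 67.4591; b·c/n = 96·119/636 = 17.9623
OR_MH = (90.0870 + 31.0460 + 67.4591) / (10.5069 + 11.3276 + 17.9623) = 188.5921 / 39.7967 = 4.73889

4.739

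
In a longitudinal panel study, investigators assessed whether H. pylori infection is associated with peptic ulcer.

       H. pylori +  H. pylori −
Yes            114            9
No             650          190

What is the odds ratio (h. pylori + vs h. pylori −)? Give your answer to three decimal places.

3.703

Reading the table with exposure as columns: a = 114 (H. pylori +, case), b = 650 (H. pylori +, non-case), c = 9 (H. pylori −, case), d = 190.
OR = (a·d)/(b·c) = (114 × 190) / (650 × 9) = 21660 / 5850 = 3.70256
The odds of peptic ulcer are about 3.70 times as high in the h. pylori + group.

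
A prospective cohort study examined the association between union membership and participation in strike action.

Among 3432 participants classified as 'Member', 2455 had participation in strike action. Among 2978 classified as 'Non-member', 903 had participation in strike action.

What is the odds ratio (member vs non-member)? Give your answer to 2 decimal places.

From the description: a = 2455, b = 977, c = 903, d = 2075.
OR = (a·d)/(b·c) = (2455 × 2075) / (977 × 903) = 5094125 / 882231 = 5.77414
The odds of participation in strike action are about 5.77 times as high in the member group.

5.77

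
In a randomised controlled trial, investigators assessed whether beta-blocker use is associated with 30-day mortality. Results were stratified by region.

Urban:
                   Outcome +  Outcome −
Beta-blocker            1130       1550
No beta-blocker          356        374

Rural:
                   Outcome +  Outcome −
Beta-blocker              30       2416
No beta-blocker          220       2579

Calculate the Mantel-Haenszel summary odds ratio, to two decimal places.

0.53

OR_MH = Σ(aᵢdᵢ/nᵢ) / Σ(bᵢcᵢ/nᵢ), where nᵢ is the stratum total.
Stratum 1 (Urban): n = 3410; a·d/n = 1130·374/3410 = 123.9355; b·c/n = 1550·356/3410 = 161.8182
Stratum 2 (Rural): n = 5245; a·d/n = 30·2579/5245 = 14.7512; b·c/n = 2416·220/5245 = 101.3384
OR_MH = (123.9355 + 14.7512) / (161.8182 + 101.3384) = 138.6867 / 263.1566 = 0.52701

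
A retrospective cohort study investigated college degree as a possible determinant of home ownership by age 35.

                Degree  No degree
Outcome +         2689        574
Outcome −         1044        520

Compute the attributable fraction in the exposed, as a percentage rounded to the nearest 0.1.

Reading the table with exposure as columns: a = 2689 (Degree, case), b = 1044 (Degree, non-case), c = 574 (No degree, case), d = 520.
Risk in exposed = 2689/3733 = 0.72033; risk in unexposed = 574/1094 = 0.52468.
RR = 0.72033/0.52468 = 1.37290
AR% = (RR − 1)/RR × 100 = (1.37290 − 1)/1.37290 × 100 = 27.1614%

27.2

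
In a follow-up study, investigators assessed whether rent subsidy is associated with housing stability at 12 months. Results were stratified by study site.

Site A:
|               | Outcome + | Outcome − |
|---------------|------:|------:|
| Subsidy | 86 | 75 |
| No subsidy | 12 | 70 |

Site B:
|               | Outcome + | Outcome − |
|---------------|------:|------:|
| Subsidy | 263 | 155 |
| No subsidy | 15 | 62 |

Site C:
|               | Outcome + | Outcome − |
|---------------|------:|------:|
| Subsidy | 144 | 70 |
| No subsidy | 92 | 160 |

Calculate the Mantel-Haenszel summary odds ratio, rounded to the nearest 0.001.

OR_MH = Σ(aᵢdᵢ/nᵢ) / Σ(bᵢcᵢ/nᵢ), where nᵢ is the stratum total.
Stratum 1 (Site A): n = 243; a·d/n = 86·70/243 = 24.7737; b·c/n = 75·12/243 = 3.7037
Stratum 2 (Site B): n = 495; a·d/n = 263·62/495 = 32.9414; b·c/n = 155·15/495 = 4.6970
Stratum 3 (Site C): n = 466; a·d/n = 144·160/466 = 49.4421; b·c/n = 70·92/466 = 13.8197
OR_MH = (24.7737 + 32.9414 + 49.4421) / (3.7037 + 4.6970 + 13.8197) = 107.1571 / 22.2204 = 4.82246

4.822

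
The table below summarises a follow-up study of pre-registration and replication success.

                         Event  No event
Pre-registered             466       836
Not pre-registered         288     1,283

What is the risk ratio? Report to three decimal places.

Cells: a = 466, b = 836, c = 288, d = 1283.
Risk in exposed = 466/1302 = 0.35791; risk in unexposed = 288/1571 = 0.18332.
RR = 0.35791 / 0.18332 = 1.95235
The risk among the exposed is 1.95 times that among the unexposed.

1.952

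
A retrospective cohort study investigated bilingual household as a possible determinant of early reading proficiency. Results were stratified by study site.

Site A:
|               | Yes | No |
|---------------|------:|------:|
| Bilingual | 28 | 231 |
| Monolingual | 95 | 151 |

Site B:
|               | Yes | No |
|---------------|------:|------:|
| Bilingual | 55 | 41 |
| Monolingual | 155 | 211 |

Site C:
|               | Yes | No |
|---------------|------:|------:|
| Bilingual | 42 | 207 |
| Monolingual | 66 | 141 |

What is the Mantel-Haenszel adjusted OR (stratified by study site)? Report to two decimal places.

OR_MH = Σ(aᵢdᵢ/nᵢ) / Σ(bᵢcᵢ/nᵢ), where nᵢ is the stratum total.
Stratum 1 (Site A): n = 505; a·d/n = 28·151/505 = 8.3723; b·c/n = 231·95/505 = 43.4554
Stratum 2 (Site B): n = 462; a·d/n = 55·211/462 = 25.1190; b·c/n = 41·155/462 = 13.7554
Stratum 3 (Site C): n = 456; a·d/n = 42·141/456 = 12.9868; b·c/n = 207·66/456 = 29.9605
OR_MH = (8.3723 + 25.1190 + 12.9868) / (43.4554 + 13.7554 + 29.9605) = 46.4782 / 87.1714 = 0.53318

0.53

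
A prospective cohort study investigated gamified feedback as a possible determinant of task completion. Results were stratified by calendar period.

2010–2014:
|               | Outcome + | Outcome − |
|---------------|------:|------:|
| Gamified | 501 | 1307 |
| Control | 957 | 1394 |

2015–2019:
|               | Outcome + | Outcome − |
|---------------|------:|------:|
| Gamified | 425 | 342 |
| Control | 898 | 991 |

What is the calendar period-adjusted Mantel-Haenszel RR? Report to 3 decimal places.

RR_MH = Σ(aᵢ·n₀ᵢ/nᵢ) / Σ(cᵢ·n₁ᵢ/nᵢ), with n₁ᵢ = aᵢ+bᵢ (exposed), n₀ᵢ = cᵢ+dᵢ (unexposed), nᵢ = n₁ᵢ+n₀ᵢ.
Stratum 1 (2010–2014): n₁ = 1808, n₀ = 2351, n = 4159; a·n₀/n = 501·2351/4159 = 283.2053; c·n₁/n = 957·1808/4159 = 416.0269
Stratum 2 (2015–2019): n₁ = 767, n₀ = 1889, n = 2656; a·n₀/n = 425·1889/2656 = 302.2684; c·n₁/n = 898·767/2656 = 259.3245
RR_MH = (283.2053 + 302.2684) / (416.0269 + 259.3245) = 585.4738 / 675.3515 = 0.86692

0.867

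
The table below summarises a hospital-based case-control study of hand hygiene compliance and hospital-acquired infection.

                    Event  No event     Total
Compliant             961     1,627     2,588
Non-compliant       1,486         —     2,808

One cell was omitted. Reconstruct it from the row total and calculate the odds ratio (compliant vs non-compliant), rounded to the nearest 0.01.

0.53

The missing cell is in the unexposed row: 2808 − 1486 = 1322.
So a = 961, b = 1627, c = 1486, d = 1322.
OR = (a·d)/(b·c) = (961 × 1322) / (1627 × 1486) = 1270442 / 2417722 = 0.52547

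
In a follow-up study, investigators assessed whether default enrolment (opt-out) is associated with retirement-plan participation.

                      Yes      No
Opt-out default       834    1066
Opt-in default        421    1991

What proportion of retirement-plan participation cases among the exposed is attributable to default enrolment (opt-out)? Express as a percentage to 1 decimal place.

60.2

Cells: a = 834, b = 1066, c = 421, d = 1991.
Risk in exposed = 834/1900 = 0.43895; risk in unexposed = 421/2412 = 0.17454.
RR = 0.43895/0.17454 = 2.51482
AR% = (RR − 1)/RR × 100 = (2.51482 − 1)/2.51482 × 100 = 60.2358%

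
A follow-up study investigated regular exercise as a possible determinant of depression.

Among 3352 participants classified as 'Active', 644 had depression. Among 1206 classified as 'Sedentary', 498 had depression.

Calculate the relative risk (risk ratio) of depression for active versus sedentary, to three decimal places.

From the description: a = 644, b = 2708, c = 498, d = 708.
Risk in exposed = 644/3352 = 0.19212; risk in unexposed = 498/1206 = 0.41294.
RR = 0.19212 / 0.41294 = 0.46526
The risk is 53% lower among the exposed than among the unexposed.

0.465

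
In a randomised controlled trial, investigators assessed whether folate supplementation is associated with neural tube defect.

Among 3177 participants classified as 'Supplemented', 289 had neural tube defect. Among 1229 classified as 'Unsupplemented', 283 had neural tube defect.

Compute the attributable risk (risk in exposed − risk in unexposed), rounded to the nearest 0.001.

From the description: a = 289, b = 2888, c = 283, d = 946.
Risk in exposed = 289/3177 = 0.090966; risk in unexposed = 283/1229 = 0.230269.
Risk difference = 0.090966 − 0.230269 = -0.139302

-0.139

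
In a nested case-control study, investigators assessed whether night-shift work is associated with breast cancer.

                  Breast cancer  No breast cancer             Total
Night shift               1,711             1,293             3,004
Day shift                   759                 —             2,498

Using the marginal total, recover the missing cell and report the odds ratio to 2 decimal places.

3.03

The missing cell is in the unexposed row: 2498 − 759 = 1739.
So a = 1711, b = 1293, c = 759, d = 1739.
OR = (a·d)/(b·c) = (1711 × 1739) / (1293 × 759) = 2975429 / 981387 = 3.03186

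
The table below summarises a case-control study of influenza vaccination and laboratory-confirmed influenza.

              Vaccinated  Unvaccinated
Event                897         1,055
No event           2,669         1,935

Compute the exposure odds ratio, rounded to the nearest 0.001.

0.616

Reading the table with exposure as columns: a = 897 (Vaccinated, case), b = 2669 (Vaccinated, non-case), c = 1055 (Unvaccinated, case), d = 1935.
OR = (a·d)/(b·c) = (897 × 1935) / (2669 × 1055) = 1735695 / 2815795 = 0.61641
Exposure is associated with lower odds of laboratory-confirmed influenza (OR = 0.62 < 1).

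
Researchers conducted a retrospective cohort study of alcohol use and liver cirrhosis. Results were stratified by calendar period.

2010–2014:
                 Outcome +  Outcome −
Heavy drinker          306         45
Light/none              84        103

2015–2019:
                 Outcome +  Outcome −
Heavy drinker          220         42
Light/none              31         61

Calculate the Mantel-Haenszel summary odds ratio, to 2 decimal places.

9.01

OR_MH = Σ(aᵢdᵢ/nᵢ) / Σ(bᵢcᵢ/nᵢ), where nᵢ is the stratum total.
Stratum 1 (2010–2014): n = 538; a·d/n = 306·103/538 = 58.5836; b·c/n = 45·84/538 = 7.0260
Stratum 2 (2015–2019): n = 354; a·d/n = 220·61/354 = 37.9096; b·c/n = 42·31/354 = 3.6780
OR_MH = (58.5836 + 37.9096) / (7.0260 + 3.6780) = 96.4932 / 10.7040 = 9.01470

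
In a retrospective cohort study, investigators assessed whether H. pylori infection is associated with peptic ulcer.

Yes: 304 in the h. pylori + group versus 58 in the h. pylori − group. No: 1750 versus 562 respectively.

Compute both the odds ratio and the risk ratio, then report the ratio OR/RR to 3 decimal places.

From the description: a = 304, b = 1750, c = 58, d = 562.
OR = (304·562)/(1750·58) = 170848/101500 = 1.68323
Risk in exposed = 304/2054 = 0.14800; risk in unexposed = 58/620 = 0.09355; RR = 1.58211
OR/RR = 1.68323 / 1.58211 = 1.06392
The outcome is not rare, so the OR lies further from 1 than the RR.

1.064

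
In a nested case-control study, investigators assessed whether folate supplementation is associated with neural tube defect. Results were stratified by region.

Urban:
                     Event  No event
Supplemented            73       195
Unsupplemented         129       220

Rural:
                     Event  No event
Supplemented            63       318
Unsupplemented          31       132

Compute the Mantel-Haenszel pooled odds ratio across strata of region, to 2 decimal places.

OR_MH = Σ(aᵢdᵢ/nᵢ) / Σ(bᵢcᵢ/nᵢ), where nᵢ is the stratum total.
Stratum 1 (Urban): n = 617; a·d/n = 73·220/617 = 26.0292; b·c/n = 195·129/617 = 40.7699
Stratum 2 (Rural): n = 544; a·d/n = 63·132/544 = 15.2868; b·c/n = 318·31/544 = 18.1213
OR_MH = (26.0292 + 15.2868) / (40.7699 + 18.1213) = 41.3159 / 58.8912 = 0.70156

0.70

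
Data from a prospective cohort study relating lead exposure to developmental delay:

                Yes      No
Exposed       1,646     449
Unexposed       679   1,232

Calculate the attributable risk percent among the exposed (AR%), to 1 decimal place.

Cells: a = 1646, b = 449, c = 679, d = 1232.
Risk in exposed = 1646/2095 = 0.78568; risk in unexposed = 679/1911 = 0.35531.
RR = 0.78568/0.35531 = 2.21124
AR% = (RR − 1)/RR × 100 = (2.21124 − 1)/2.21124 × 100 = 54.7766%

54.8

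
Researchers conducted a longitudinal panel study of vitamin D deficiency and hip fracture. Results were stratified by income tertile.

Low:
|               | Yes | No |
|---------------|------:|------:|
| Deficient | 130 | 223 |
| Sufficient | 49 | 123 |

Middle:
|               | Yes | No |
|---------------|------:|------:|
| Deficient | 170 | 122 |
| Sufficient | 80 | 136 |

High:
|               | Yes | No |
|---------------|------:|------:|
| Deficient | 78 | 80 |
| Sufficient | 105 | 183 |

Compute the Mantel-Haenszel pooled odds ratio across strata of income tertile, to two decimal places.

OR_MH = Σ(aᵢdᵢ/nᵢ) / Σ(bᵢcᵢ/nᵢ), where nᵢ is the stratum total.
Stratum 1 (Low): n = 525; a·d/n = 130·123/525 = 30.4571; b·c/n = 223·49/525 = 20.8133
Stratum 2 (Middle): n = 508; a·d/n = 170·136/508 = 45.5118; b·c/n = 122·80/508 = 19.2126
Stratum 3 (High): n = 446; a·d/n = 78·183/446 = 32.0045; b·c/n = 80·105/446 = 18.8341
OR_MH = (30.4571 + 45.5118 + 32.0045) / (20.8133 + 19.2126 + 18.8341) = 107.9734 / 58.8600 = 1.83441

1.83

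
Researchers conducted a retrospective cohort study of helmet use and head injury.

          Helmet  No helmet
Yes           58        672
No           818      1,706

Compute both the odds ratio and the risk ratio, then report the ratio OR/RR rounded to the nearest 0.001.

0.768

Reading the table with exposure as columns: a = 58 (Helmet, case), b = 818 (Helmet, non-case), c = 672 (No helmet, case), d = 1706.
OR = (58·1706)/(818·672) = 98948/549696 = 0.18000
Risk in exposed = 58/876 = 0.06621; risk in unexposed = 672/2378 = 0.28259; RR = 0.23430
OR/RR = 0.18000 / 0.23430 = 0.76828
The outcome is not rare, so the OR lies further from 1 than the RR.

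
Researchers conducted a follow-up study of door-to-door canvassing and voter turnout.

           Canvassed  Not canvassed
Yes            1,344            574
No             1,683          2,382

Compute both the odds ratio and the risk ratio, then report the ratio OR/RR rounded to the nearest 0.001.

1.449

Reading the table with exposure as columns: a = 1344 (Canvassed, case), b = 1683 (Canvassed, non-case), c = 574 (Not canvassed, case), d = 2382.
OR = (1344·2382)/(1683·574) = 3201408/966042 = 3.31394
Risk in exposed = 1344/3027 = 0.44400; risk in unexposed = 574/2956 = 0.19418; RR = 2.28654
OR/RR = 3.31394 / 2.28654 = 1.44932
The outcome is not rare, so the OR lies further from 1 than the RR.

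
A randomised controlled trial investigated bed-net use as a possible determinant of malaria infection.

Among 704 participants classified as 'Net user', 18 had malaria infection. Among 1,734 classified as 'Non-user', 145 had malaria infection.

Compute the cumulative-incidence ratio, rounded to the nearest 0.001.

0.306

From the description: a = 18, b = 686, c = 145, d = 1589.
Risk in exposed = 18/704 = 0.02557; risk in unexposed = 145/1734 = 0.08362.
RR = 0.02557 / 0.08362 = 0.30576
The risk is 69% lower among the exposed than among the unexposed.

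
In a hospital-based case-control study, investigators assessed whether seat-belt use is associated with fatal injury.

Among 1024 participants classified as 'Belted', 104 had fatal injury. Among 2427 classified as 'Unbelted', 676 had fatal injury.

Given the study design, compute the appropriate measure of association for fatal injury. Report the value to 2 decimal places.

From the description: a = 104, b = 920, c = 676, d = 1751.
This is a hospital-based case-control study: participants were sampled on outcome status, so risks in the source population cannot be estimated directly — relative risk is not valid here. The odds ratio is the appropriate measure.
OR = (a·d)/(b·c) = (104 × 1751) / (920 × 676) = 182104 / 621920 = 0.29281

0.29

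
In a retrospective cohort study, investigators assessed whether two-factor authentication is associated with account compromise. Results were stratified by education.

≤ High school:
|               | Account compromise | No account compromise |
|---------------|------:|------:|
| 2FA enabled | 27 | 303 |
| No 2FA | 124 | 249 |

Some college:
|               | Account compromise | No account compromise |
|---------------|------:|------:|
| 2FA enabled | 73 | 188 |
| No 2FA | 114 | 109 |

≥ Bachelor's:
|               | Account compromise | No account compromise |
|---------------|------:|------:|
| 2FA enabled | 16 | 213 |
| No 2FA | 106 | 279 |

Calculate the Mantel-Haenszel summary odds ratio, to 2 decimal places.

0.25

OR_MH = Σ(aᵢdᵢ/nᵢ) / Σ(bᵢcᵢ/nᵢ), where nᵢ is the stratum total.
Stratum 1 (≤ High school): n = 703; a·d/n = 27·249/703 = 9.5633; b·c/n = 303·124/703 = 53.4452
Stratum 2 (Some college): n = 484; a·d/n = 73·109/484 = 16.4401; b·c/n = 188·114/484 = 44.2810
Stratum 3 (≥ Bachelor's): n = 614; a·d/n = 16·279/614 = 7.2704; b·c/n = 213·106/614 = 36.7720
OR_MH = (9.5633 + 16.4401 + 7.2704) / (53.4452 + 44.2810 + 36.7720) = 33.2737 / 134.4982 = 0.24739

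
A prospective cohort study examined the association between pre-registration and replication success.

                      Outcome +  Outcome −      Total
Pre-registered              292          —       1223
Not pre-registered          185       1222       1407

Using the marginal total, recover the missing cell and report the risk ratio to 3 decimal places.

The missing cell is in the exposed row: 1223 − 292 = 931.
So a = 292, b = 931, c = 185, d = 1222.
RR = [a/(a+b)] / [c/(c+d)] = (292/1223) / (185/1407) = 0.23876/0.13149 = 1.81584

1.816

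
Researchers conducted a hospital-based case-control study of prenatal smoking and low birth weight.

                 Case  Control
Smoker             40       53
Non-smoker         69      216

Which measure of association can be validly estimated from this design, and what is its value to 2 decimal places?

2.36

Cells: a = 40, b = 53, c = 69, d = 216.
This is a hospital-based case-control study: participants were sampled on outcome status, so risks in the source population cannot be estimated directly — relative risk is not valid here. The odds ratio is the appropriate measure.
OR = (a·d)/(b·c) = (40 × 216) / (53 × 69) = 8640 / 3657 = 2.36259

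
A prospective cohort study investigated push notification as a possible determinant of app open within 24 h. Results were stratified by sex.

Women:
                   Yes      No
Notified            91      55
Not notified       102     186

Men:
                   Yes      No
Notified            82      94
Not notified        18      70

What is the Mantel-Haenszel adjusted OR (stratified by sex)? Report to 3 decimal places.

OR_MH = Σ(aᵢdᵢ/nᵢ) / Σ(bᵢcᵢ/nᵢ), where nᵢ is the stratum total.
Stratum 1 (Women): n = 434; a·d/n = 91·186/434 = 39.0000; b·c/n = 55·102/434 = 12.9263
Stratum 2 (Men): n = 264; a·d/n = 82·70/264 = 21.7424; b·c/n = 94·18/264 = 6.4091
OR_MH = (39.0000 + 21.7424) / (12.9263 + 6.4091) = 60.7424 / 19.3354 = 3.14152

3.142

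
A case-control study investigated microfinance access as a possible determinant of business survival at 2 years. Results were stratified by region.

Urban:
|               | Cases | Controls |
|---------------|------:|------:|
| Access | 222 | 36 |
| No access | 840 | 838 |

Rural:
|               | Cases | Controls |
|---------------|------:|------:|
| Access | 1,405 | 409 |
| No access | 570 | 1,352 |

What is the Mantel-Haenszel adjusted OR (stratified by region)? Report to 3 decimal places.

OR_MH = Σ(aᵢdᵢ/nᵢ) / Σ(bᵢcᵢ/nᵢ), where nᵢ is the stratum total.
Stratum 1 (Urban): n = 1936; a·d/n = 222·838/1936 = 96.0930; b·c/n = 36·840/1936 = 15.6198
Stratum 2 (Rural): n = 3736; a·d/n = 1405·1352/3736 = 508.4475; b·c/n = 409·570/3736 = 62.4010
OR_MH = (96.0930 + 508.4475) / (15.6198 + 62.4010) = 604.5405 / 78.0208 = 7.74845

7.748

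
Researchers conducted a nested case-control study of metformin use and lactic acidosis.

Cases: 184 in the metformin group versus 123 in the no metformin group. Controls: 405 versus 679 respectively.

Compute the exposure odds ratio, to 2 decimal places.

2.51

From the description: a = 184, b = 405, c = 123, d = 679.
OR = (a·d)/(b·c) = (184 × 679) / (405 × 123) = 124936 / 49815 = 2.50800
The odds of lactic acidosis are about 2.51 times as high in the metformin group.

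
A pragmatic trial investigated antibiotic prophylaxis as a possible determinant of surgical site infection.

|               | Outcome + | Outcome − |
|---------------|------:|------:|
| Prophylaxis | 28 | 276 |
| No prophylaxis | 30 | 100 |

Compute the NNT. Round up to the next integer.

Risk in treated group = 28/304 = 0.09211; risk in control = 30/130 = 0.23077.
Absolute risk reduction = 0.23077 − 0.09211 = 0.13866
NNT = 1 / ARR = 1 / 0.13866 = 7.212 → round up → 8

8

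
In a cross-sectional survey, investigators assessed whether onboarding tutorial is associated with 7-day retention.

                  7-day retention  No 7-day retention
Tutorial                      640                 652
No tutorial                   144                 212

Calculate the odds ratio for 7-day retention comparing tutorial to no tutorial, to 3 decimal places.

1.445

Cells: a = 640, b = 652, c = 144, d = 212.
OR = (a·d)/(b·c) = (640 × 212) / (652 × 144) = 135680 / 93888 = 1.44513
The odds of 7-day retention are about 1.45 times as high in the tutorial group.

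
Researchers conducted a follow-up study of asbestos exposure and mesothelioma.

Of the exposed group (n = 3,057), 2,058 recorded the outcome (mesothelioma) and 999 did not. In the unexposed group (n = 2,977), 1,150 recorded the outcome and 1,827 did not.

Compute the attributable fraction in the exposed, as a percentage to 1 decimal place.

42.6

From the description: a = 2058, b = 999, c = 1150, d = 1827.
Risk in exposed = 2058/3057 = 0.67321; risk in unexposed = 1150/2977 = 0.38629.
RR = 0.67321/0.38629 = 1.74273
AR% = (RR − 1)/RR × 100 = (1.74273 − 1)/1.74273 × 100 = 42.6189%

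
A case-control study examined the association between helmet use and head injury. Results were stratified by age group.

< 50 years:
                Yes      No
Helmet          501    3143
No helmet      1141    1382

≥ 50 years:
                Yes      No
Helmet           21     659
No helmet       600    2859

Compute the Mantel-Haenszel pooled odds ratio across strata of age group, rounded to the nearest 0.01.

0.19

OR_MH = Σ(aᵢdᵢ/nᵢ) / Σ(bᵢcᵢ/nᵢ), where nᵢ is the stratum total.
Stratum 1 (< 50 years): n = 6167; a·d/n = 501·1382/6167 = 112.2721; b·c/n = 3143·1141/6167 = 581.5085
Stratum 2 (≥ 50 years): n = 4139; a·d/n = 21·2859/4139 = 14.5057; b·c/n = 659·600/4139 = 95.5303
OR_MH = (112.2721 + 14.5057) / (581.5085 + 95.5303) = 126.7778 / 677.0388 = 0.18725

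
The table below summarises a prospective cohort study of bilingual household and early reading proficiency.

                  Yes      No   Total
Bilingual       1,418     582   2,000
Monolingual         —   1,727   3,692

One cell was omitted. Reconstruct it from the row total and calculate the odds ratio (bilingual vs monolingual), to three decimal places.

2.141

The missing cell is in the unexposed row: 3692 − 1727 = 1965.
So a = 1418, b = 582, c = 1965, d = 1727.
OR = (a·d)/(b·c) = (1418 × 1727) / (582 × 1965) = 2448886 / 1143630 = 2.14133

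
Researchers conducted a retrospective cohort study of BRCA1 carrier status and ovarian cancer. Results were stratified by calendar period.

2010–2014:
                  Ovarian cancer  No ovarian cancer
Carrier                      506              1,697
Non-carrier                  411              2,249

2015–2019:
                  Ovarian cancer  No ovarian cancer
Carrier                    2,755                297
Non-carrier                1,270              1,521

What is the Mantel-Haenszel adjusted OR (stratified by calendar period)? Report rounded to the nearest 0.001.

4.573

OR_MH = Σ(aᵢdᵢ/nᵢ) / Σ(bᵢcᵢ/nᵢ), where nᵢ is the stratum total.
Stratum 1 (2010–2014): n = 4863; a·d/n = 506·2249/4863 = 234.0107; b·c/n = 1697·411/4863 = 143.4232
Stratum 2 (2015–2019): n = 5843; a·d/n = 2755·1521/5843 = 717.1581; b·c/n = 297·1270/5843 = 64.5542
OR_MH = (234.0107 + 717.1581) / (143.4232 + 64.5542) = 951.1688 / 207.9774 = 4.57342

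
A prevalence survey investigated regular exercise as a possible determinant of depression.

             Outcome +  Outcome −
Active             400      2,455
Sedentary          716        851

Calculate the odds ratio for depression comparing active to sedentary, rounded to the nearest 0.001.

Cells: a = 400, b = 2455, c = 716, d = 851.
OR = (a·d)/(b·c) = (400 × 851) / (2455 × 716) = 340400 / 1757780 = 0.19365
Exposure is associated with lower odds of depression (OR = 0.19 < 1).

0.194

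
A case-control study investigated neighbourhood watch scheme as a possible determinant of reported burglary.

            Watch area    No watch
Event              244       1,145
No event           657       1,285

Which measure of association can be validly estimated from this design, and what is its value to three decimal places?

0.417

Reading the table with exposure as columns: a = 244 (Watch area, case), b = 657 (Watch area, non-case), c = 1145 (No watch, case), d = 1285.
This is a case-control study: participants were sampled on outcome status, so risks in the source population cannot be estimated directly — relative risk is not valid here. The odds ratio is the appropriate measure.
OR = (a·d)/(b·c) = (244 × 1285) / (657 × 1145) = 313540 / 752265 = 0.41679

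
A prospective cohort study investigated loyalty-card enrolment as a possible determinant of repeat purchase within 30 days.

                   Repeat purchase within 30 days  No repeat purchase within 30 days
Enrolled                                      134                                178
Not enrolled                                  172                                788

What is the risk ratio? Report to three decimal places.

2.397

Cells: a = 134, b = 178, c = 172, d = 788.
Risk in exposed = 134/312 = 0.42949; risk in unexposed = 172/960 = 0.17917.
RR = 0.42949 / 0.17917 = 2.39714
The risk among the exposed is 2.40 times that among the unexposed.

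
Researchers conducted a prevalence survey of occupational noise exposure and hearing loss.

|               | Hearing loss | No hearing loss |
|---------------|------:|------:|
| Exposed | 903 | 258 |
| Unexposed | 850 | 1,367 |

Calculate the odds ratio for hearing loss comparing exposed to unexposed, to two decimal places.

5.63

Cells: a = 903, b = 258, c = 850, d = 1367.
OR = (a·d)/(b·c) = (903 × 1367) / (258 × 850) = 1234401 / 219300 = 5.62882
The odds of hearing loss are about 5.63 times as high in the exposed group.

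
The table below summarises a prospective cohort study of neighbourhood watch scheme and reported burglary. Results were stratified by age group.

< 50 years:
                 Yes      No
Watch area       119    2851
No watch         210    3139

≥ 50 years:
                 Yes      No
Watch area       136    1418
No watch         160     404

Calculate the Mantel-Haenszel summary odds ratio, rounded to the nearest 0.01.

OR_MH = Σ(aᵢdᵢ/nᵢ) / Σ(bᵢcᵢ/nᵢ), where nᵢ is the stratum total.
Stratum 1 (< 50 years): n = 6319; a·d/n = 119·3139/6319 = 59.1139; b·c/n = 2851·210/6319 = 94.7476
Stratum 2 (≥ 50 years): n = 2118; a·d/n = 136·404/2118 = 25.9415; b·c/n = 1418·160/2118 = 107.1199
OR_MH = (59.1139 + 25.9415) / (94.7476 + 107.1199) = 85.0554 / 201.8675 = 0.42134

0.42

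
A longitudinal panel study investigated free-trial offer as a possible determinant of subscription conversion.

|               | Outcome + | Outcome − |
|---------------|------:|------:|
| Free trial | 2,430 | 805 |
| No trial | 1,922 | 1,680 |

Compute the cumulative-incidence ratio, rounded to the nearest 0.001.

1.408

Cells: a = 2430, b = 805, c = 1922, d = 1680.
Risk in exposed = 2430/3235 = 0.75116; risk in unexposed = 1922/3602 = 0.53359.
RR = 0.75116 / 0.53359 = 1.40774
The risk among the exposed is 1.41 times that among the unexposed.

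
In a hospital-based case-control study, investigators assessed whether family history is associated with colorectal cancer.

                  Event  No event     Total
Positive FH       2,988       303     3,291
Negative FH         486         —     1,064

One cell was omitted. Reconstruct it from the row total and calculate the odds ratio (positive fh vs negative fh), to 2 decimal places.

The missing cell is in the unexposed row: 1064 − 486 = 578.
So a = 2988, b = 303, c = 486, d = 578.
OR = (a·d)/(b·c) = (2988 × 578) / (303 × 486) = 1727064 / 147258 = 11.72815

11.73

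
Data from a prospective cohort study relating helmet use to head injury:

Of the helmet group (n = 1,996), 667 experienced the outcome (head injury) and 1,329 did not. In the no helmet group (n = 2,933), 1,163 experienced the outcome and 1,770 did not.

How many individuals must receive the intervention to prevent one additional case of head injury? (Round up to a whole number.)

17

Risk in treated group = 667/1996 = 0.33417; risk in control = 1163/2933 = 0.39652.
Absolute risk reduction = 0.39652 − 0.33417 = 0.06235
NNT = 1 / ARR = 1 / 0.06235 = 16.037 → round up → 17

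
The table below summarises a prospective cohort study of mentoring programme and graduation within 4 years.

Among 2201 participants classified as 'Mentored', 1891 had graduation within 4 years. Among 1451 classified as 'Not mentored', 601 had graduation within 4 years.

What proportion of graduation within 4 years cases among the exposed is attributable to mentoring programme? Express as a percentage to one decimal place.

51.8

From the description: a = 1891, b = 310, c = 601, d = 850.
Risk in exposed = 1891/2201 = 0.85915; risk in unexposed = 601/1451 = 0.41420.
RR = 0.85915/0.41420 = 2.07427
AR% = (RR − 1)/RR × 100 = (2.07427 − 1)/2.07427 × 100 = 51.7902%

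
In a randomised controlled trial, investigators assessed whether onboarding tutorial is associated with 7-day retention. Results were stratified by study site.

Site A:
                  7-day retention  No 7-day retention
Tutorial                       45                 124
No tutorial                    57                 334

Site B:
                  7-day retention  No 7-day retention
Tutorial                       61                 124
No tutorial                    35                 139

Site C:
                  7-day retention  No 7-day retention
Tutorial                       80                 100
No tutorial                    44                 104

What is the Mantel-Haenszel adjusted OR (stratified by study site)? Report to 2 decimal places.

1.99

OR_MH = Σ(aᵢdᵢ/nᵢ) / Σ(bᵢcᵢ/nᵢ), where nᵢ is the stratum total.
Stratum 1 (Site A): n = 560; a·d/n = 45·334/560 = 26.8393; b·c/n = 124·57/560 = 12.6214
Stratum 2 (Site B): n = 359; a·d/n = 61·139/359 = 23.6184; b·c/n = 124·35/359 = 12.0891
Stratum 3 (Site C): n = 328; a·d/n = 80·104/328 = 25.3659; b·c/n = 100·44/328 = 13.4146
OR_MH = (26.8393 + 23.6184 + 25.3659) / (12.6214 + 12.0891 + 13.4146) = 75.8235 / 38.1252 = 1.98880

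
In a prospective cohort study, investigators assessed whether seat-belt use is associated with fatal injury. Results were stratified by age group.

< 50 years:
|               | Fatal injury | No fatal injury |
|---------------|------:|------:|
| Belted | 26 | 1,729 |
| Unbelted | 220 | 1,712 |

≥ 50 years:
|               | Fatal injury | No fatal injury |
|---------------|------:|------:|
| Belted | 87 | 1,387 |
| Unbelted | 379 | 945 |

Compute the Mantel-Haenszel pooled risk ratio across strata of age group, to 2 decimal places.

RR_MH = Σ(aᵢ·n₀ᵢ/nᵢ) / Σ(cᵢ·n₁ᵢ/nᵢ), with n₁ᵢ = aᵢ+bᵢ (exposed), n₀ᵢ = cᵢ+dᵢ (unexposed), nᵢ = n₁ᵢ+n₀ᵢ.
Stratum 1 (< 50 years): n₁ = 1755, n₀ = 1932, n = 3687; a·n₀/n = 26·1932/3687 = 13.6241; c·n₁/n = 220·1755/3687 = 104.7193
Stratum 2 (≥ 50 years): n₁ = 1474, n₀ = 1324, n = 2798; a·n₀/n = 87·1324/2798 = 41.1680; c·n₁/n = 379·1474/2798 = 199.6590
RR_MH = (13.6241 + 41.1680) / (104.7193 + 199.6590) = 54.7921 / 304.3783 = 0.18001

0.18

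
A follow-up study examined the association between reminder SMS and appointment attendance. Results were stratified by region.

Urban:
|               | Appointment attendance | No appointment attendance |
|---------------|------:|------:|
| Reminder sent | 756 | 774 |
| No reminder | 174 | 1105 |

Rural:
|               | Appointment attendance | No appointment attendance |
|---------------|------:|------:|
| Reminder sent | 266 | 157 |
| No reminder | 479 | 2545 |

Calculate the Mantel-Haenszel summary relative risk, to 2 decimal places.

3.76

RR_MH = Σ(aᵢ·n₀ᵢ/nᵢ) / Σ(cᵢ·n₁ᵢ/nᵢ), with n₁ᵢ = aᵢ+bᵢ (exposed), n₀ᵢ = cᵢ+dᵢ (unexposed), nᵢ = n₁ᵢ+n₀ᵢ.
Stratum 1 (Urban): n₁ = 1530, n₀ = 1279, n = 2809; a·n₀/n = 756·1279/2809 = 344.2236; c·n₁/n = 174·1530/2809 = 94.7739
Stratum 2 (Rural): n₁ = 423, n₀ = 3024, n = 3447; a·n₀/n = 266·3024/3447 = 233.3577; c·n₁/n = 479·423/3447 = 58.7807
RR_MH = (344.2236 + 233.3577) / (94.7739 + 58.7807) = 577.5813 / 153.5546 = 3.76141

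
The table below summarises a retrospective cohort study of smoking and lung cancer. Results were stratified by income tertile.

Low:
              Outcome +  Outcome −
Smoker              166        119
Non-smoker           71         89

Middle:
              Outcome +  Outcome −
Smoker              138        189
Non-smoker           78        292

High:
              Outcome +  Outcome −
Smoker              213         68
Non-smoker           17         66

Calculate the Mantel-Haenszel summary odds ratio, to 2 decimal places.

2.99

OR_MH = Σ(aᵢdᵢ/nᵢ) / Σ(bᵢcᵢ/nᵢ), where nᵢ is the stratum total.
Stratum 1 (Low): n = 445; a·d/n = 166·89/445 = 33.2000; b·c/n = 119·71/445 = 18.9865
Stratum 2 (Middle): n = 697; a·d/n = 138·292/697 = 57.8135; b·c/n = 189·78/697 = 21.1506
Stratum 3 (High): n = 364; a·d/n = 213·66/364 = 38.6209; b·c/n = 68·17/364 = 3.1758
OR_MH = (33.2000 + 57.8135 + 38.6209) / (18.9865 + 21.1506 + 3.1758) = 129.6344 / 43.3130 = 2.99297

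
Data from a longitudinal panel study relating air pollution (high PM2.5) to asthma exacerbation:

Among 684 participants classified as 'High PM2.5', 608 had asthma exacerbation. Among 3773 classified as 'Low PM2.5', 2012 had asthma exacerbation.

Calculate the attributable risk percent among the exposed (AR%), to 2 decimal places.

From the description: a = 608, b = 76, c = 2012, d = 1761.
Risk in exposed = 608/684 = 0.88889; risk in unexposed = 2012/3773 = 0.53326.
RR = 0.88889/0.53326 = 1.66689
AR% = (RR − 1)/RR × 100 = (1.66689 − 1)/1.66689 × 100 = 40.0080%

40.01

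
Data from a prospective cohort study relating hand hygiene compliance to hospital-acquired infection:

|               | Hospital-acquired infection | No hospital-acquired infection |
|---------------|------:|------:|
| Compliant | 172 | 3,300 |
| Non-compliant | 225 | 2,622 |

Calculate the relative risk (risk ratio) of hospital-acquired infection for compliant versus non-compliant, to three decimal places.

Cells: a = 172, b = 3300, c = 225, d = 2622.
Risk in exposed = 172/3472 = 0.04954; risk in unexposed = 225/2847 = 0.07903.
RR = 0.04954 / 0.07903 = 0.62684
The risk is 37% lower among the exposed than among the unexposed.

0.627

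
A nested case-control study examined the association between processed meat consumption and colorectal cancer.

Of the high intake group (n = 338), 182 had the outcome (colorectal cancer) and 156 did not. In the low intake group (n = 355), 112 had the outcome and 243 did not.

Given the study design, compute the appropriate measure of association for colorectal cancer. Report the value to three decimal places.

From the description: a = 182, b = 156, c = 112, d = 243.
This is a nested case-control study: participants were sampled on outcome status, so risks in the source population cannot be estimated directly — relative risk is not valid here. The odds ratio is the appropriate measure.
OR = (a·d)/(b·c) = (182 × 243) / (156 × 112) = 44226 / 17472 = 2.53125

2.531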